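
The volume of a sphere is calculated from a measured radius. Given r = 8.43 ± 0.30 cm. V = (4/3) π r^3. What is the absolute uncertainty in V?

V is a product of powers, so relative uncertainties combine in quadrature:
  (3·δr/r)² = (3×0.0356)² = 0.0114
δV/V = √(0.0114) = 0.107
V = 2510 cm^3, so δV = 0.107 × 2510 = 268 cm^3.

268 cm^3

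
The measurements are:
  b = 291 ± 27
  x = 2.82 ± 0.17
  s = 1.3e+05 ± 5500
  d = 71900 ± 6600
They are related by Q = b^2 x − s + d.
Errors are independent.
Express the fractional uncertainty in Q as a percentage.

Let p = b^2·x = 2.39e+05. δp/p = √((2·δb/b)² + (1·δx/x)²) = √(0.0344 + 0.00363) = 0.195, so δp = 46600.
Q = p − s + d: δQ = √(δp² + δs² + δd²) = √(2.17e+09 + 3.02e+07 + 4.36e+07) = 47400
Q = 1.81e+05, so δQ/Q = 47400/1.81e+05 = 0.262.

26.2%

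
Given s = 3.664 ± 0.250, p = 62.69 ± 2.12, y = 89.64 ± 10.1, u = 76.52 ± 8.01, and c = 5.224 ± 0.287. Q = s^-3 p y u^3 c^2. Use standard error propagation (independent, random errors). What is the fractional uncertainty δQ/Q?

0.408

Relative error in a monomial: (δQ/Q)² = Σ (nᵢ · δxᵢ/xᵢ)².
  (-3·δs/s)² = (-3×0.0682)² = 0.0419;  (1·δp/p)² = (1×0.0338)² = 0.00114;  (1·δy/y)² = (1×0.113)² = 0.0127;  (3·δu/u)² = (3×0.105)² = 0.0986;  (2·δc/c)² = (2×0.0549)² = 0.0121
δQ/Q = √(0.166) = 0.408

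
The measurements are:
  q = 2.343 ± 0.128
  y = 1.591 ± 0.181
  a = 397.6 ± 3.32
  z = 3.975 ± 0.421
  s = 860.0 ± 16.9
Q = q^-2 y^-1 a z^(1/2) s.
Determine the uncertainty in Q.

Q is a product of powers, so relative uncertainties combine in quadrature:
  (-2·δq/q)² = (-2×0.0546)² = 0.0119;  (-1·δy/y)² = (-1×0.114)² = 0.0129;  (1·δa/a)² = (1×0.00835)² = 6.97e-05;  (½·δz/z)² = (0.5×0.106)² = 0.00280;  (1·δs/s)² = (1×0.0197)² = 0.000386
δQ/Q = √(0.0281) = 0.168
Q = 78050, so δQ = 0.168 × 78050 = 13100.

13100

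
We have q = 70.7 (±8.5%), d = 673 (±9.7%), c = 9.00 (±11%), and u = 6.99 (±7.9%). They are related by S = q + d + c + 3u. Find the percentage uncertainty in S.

For a sum/difference, combine absolute errors in quadrature:
  (δq)² = 36.1;  (δd)² = 4260;  (δc)² = 0.980;  (3·δu)² = 2.74
δS = √(4300) = 65.6
S = 774, so δS/S = 65.6/774 = 0.0848.

8.48%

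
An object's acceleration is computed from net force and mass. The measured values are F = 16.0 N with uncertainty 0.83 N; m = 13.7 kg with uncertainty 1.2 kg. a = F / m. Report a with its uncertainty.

1.17 ± 0.119 m/s^2

Relative error in a monomial: (δa/a)² = Σ (nᵢ · δxᵢ/xᵢ)².
  (1·δF/F)² = (1×0.0519)² = 0.00269;  (-1·δm/m)² = (-1×0.0876)² = 0.00767
δa/a = √(0.0104) = 0.102
a = 1.17 m/s^2, so δa = 0.102 × 1.17 = 0.119 m/s^2.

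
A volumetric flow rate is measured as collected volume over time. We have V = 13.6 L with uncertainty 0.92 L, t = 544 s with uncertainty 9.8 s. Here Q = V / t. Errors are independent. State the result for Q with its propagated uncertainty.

0.0250 ± 0.00175 L/s

Q is a product of powers, so relative uncertainties combine in quadrature:
  (1·δV/V)² = (1×0.0676)² = 0.00458;  (-1·δt/t)² = (-1×0.0180)² = 0.000325
δQ/Q = √(0.00490) = 0.0700
Q = 0.0250 L/s, so δQ = 0.0700 × 0.0250 = 0.00175 L/s.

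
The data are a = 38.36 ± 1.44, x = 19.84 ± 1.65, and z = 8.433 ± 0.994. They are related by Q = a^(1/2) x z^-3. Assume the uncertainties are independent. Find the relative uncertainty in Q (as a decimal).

0.364

Products/powers → add relative errors in quadrature, weighted by exponent:
  (½·δa/a)² = (0.5×0.0375)² = 0.000352;  (1·δx/x)² = (1×0.0832)² = 0.00692;  (-3·δz/z)² = (-3×0.118)² = 0.125
δQ/Q = √(0.132) = 0.364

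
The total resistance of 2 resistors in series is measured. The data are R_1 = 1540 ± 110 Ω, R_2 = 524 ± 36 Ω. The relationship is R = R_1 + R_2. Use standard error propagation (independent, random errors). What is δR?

For a sum/difference, combine absolute errors in quadrature:
  (δR_1)² = 12100;  (δR_2)² = 1300
δR = √(13400) = 116 Ω

116 Ω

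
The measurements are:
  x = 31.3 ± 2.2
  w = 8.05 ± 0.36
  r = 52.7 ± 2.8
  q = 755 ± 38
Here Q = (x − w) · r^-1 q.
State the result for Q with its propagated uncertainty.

Let u = x − w = 23.2. δu = √(δx² + δw²) = √(4.84 + 0.130) = 2.23, so δu/u = 0.0959.
Q is then a monomial in u, r, q:
δQ/Q = √((δu/u)² + (-1·δr/r)² + (1·δq/q)²) = √(0.00919 + 0.00282 + 0.00253) = 0.121
Q = 333, so δQ = 0.121 × 333 = 40.2.

333 ± 40.2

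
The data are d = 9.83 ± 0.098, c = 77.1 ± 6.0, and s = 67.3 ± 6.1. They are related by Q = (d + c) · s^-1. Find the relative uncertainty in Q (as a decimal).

Let u = d + c = 86.9. δu = √(δd² + δc²) = √(0.00960 + 36.0) = 6.00, so δu/u = 0.0690.
Q is then a monomial in u, s:
δQ/Q = √((δu/u)² + (-1·δs/s)²) = √(0.00477 + 0.00822) = 0.114

0.114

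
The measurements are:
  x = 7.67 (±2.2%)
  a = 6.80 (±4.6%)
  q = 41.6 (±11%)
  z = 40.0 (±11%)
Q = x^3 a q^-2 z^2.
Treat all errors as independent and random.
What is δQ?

Q is a product of powers, so relative uncertainties combine in quadrature:
  (3·δx/x)² = (3×0.0220)² = 0.00436;  (1·δa/a)² = (1×0.0460)² = 0.00212;  (-2·δq/q)² = (-2×0.110)² = 0.0484;  (2·δz/z)² = (2×0.110)² = 0.0484
δQ/Q = √(0.103) = 0.321
Q = 2840, so δQ = 0.321 × 2840 = 912.

912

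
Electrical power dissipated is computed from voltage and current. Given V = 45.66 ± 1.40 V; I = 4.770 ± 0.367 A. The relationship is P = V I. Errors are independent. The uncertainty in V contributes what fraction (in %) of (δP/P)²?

13.7%

(δP/P)² = (1·δV/V)² + (1·δI/I)²
  V term: (1×0.0307)² = 0.000940
  I term: (1×0.0769)² = 0.00592
Total = 0.00686. Share from V = 0.000940/0.00686 = 0.137.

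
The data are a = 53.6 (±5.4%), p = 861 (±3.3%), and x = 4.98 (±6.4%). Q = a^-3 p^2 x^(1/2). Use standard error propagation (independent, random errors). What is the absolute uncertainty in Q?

Products/powers → add relative errors in quadrature, weighted by exponent:
  (-3·δa/a)² = (-3×0.0540)² = 0.0262;  (2·δp/p)² = (2×0.0330)² = 0.00436;  (½·δx/x)² = (0.5×0.0640)² = 0.00102
δQ/Q = √(0.0316) = 0.178
Q = 10.7, so δQ = 0.178 × 10.7 = 1.91.

1.91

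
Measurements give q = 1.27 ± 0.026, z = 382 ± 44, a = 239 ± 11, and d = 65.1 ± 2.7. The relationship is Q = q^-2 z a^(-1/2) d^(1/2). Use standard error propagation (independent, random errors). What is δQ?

Relative error in a monomial: (δQ/Q)² = Σ (nᵢ · δxᵢ/xᵢ)².
  (-2·δq/q)² = (-2×0.0205)² = 0.00168;  (1·δz/z)² = (1×0.115)² = 0.0133;  (−½·δa/a)² = (-0.5×0.0460)² = 0.000530;  (½·δd/d)² = (0.5×0.0415)² = 0.000430
δQ/Q = √(0.0159) = 0.126
Q = 124, so δQ = 0.126 × 124 = 15.6.

15.6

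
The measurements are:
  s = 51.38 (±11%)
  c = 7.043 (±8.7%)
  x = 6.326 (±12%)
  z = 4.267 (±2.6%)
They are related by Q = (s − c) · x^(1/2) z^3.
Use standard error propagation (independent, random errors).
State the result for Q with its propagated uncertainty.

8664 ± 1400

Let u = s − c = 44.34. δu = √(δs² + δc²) = √(31.9 + 0.375) = 5.68, so δu/u = 0.128.
Q is then a monomial in u, x, z:
δQ/Q = √((δu/u)² + (½·δx/x)² + (3·δz/z)²) = √(0.0164 + 0.00360 + 0.00608) = 0.162
Q = 8664, so δQ = 0.162 × 8664 = 1400.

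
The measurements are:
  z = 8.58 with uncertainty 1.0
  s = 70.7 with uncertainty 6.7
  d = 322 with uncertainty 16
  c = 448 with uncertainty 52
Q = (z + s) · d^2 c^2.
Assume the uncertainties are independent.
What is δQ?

4.4e+11

Let u = z + s = 79.3. δu = √(δz² + δs²) = √(1.00 + 44.9) = 6.77, so δu/u = 0.0854.
Q is then a monomial in u, d, c:
δQ/Q = √((δu/u)² + (2·δd/d)² + (2·δc/c)²) = √(0.00730 + 0.00988 + 0.0539) = 0.267
Q = 1.65e+12, so δQ = 0.267 × 1.65e+12 = 4.4e+11.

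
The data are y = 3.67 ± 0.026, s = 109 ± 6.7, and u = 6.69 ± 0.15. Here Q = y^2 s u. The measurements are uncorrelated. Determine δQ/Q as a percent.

6.69%

Relative error in a monomial: (δQ/Q)² = Σ (nᵢ · δxᵢ/xᵢ)².
  (2·δy/y)² = (2×0.00708)² = 0.000201;  (1·δs/s)² = (1×0.0615)² = 0.00378;  (1·δu/u)² = (1×0.0224)² = 0.000503
δQ/Q = √(0.00448) = 0.0669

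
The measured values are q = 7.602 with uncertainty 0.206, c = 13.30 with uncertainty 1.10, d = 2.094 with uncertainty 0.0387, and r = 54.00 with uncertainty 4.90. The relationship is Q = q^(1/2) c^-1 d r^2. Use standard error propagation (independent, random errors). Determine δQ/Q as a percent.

Each factor contributes (exponent × relative error)² to (δQ/Q)²:
  (½·δq/q)² = (0.5×0.0271)² = 0.000184;  (-1·δc/c)² = (-1×0.0827)² = 0.00684;  (1·δd/d)² = (1×0.0185)² = 0.000342;  (2·δr/r)² = (2×0.0907)² = 0.0329
δQ/Q = √(0.0403) = 0.201

20.1%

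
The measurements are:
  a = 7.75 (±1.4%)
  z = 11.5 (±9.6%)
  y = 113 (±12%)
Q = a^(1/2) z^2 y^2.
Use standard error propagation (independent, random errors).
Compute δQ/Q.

Each factor contributes (exponent × relative error)² to (δQ/Q)²:
  (½·δa/a)² = (0.5×0.0140)² = 4.9e-05;  (2·δz/z)² = (2×0.0960)² = 0.0369;  (2·δy/y)² = (2×0.120)² = 0.0576
δQ/Q = √(0.0945) = 0.307

0.307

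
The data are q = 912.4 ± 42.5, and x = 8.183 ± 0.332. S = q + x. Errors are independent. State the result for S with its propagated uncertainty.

S is a linear combination, so absolute uncertainties add in quadrature:
  (δq)² = 1810;  (δx)² = 0.110
δS = √(1810) = 42.5
S = 920.6.

920.6 ± 42.5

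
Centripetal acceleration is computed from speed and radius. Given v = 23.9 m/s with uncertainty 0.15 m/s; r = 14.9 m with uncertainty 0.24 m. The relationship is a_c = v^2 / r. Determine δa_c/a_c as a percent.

a_c is a product of powers, so relative uncertainties combine in quadrature:
  (2·δv/v)² = (2×0.00628)² = 0.000158;  (-1·δr/r)² = (-1×0.0161)² = 0.000259
δa_c/a_c = √(0.000417) = 0.0204

2.04%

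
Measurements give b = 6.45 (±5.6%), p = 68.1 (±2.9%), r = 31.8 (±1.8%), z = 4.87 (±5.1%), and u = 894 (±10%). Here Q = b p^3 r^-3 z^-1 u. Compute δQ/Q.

Each factor contributes (exponent × relative error)² to (δQ/Q)²:
  (1·δb/b)² = (1×0.0560)² = 0.00314;  (3·δp/p)² = (3×0.0290)² = 0.00757;  (-3·δr/r)² = (-3×0.0180)² = 0.00292;  (-1·δz/z)² = (-1×0.0510)² = 0.00260;  (1·δu/u)² = (1×0.100)² = 0.0100
δQ/Q = √(0.0262) = 0.162

0.162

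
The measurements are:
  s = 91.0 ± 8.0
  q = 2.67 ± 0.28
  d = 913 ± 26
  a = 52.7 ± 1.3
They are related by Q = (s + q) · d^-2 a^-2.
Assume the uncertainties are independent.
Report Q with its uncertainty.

Let u = s + q = 93.7. δu = √(δs² + δq²) = √(64.0 + 0.0784) = 8.00, so δu/u = 0.0855.
Q is then a monomial in u, d, a:
δQ/Q = √((δu/u)² + (-2·δd/d)² + (-2·δa/a)²) = √(0.00730 + 0.00324 + 0.00243) = 0.114
Q = 4.05e-08, so δQ = 0.114 × 4.05e-08 = 4.61e-09.

(4.05 ± 0.461) × 10^-8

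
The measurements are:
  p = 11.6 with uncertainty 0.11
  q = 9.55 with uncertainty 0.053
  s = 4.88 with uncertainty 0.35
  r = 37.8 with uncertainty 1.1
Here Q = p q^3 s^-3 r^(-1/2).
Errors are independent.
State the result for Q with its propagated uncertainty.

14.1 ± 3.06

Each factor contributes (exponent × relative error)² to (δQ/Q)²:
  (1·δp/p)² = (1×0.00948)² = 8.99e-05;  (3·δq/q)² = (3×0.00555)² = 0.000277;  (-3·δs/s)² = (-3×0.0717)² = 0.0463;  (−½·δr/r)² = (-0.5×0.0291)² = 0.000212
δQ/Q = √(0.0469) = 0.217
Q = 14.1, so δQ = 0.217 × 14.1 = 3.06.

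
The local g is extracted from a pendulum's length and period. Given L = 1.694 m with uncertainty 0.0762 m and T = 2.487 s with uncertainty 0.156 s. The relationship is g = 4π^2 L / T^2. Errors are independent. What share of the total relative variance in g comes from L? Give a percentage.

(δg/g)² = (1·δL/L)² + (-2·δT/T)²
  L term: (1×0.0450)² = 0.00202
  T term: (-2×0.0627)² = 0.0157
Total = 0.0178. Share from L = 0.00202/0.0178 = 0.114.

11.4%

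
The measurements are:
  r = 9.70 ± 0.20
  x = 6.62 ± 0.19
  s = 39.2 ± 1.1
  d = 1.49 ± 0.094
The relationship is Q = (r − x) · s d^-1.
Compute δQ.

Let u = r − x = 3.08. δu = √(δr² + δx²) = √(0.0400 + 0.0361) = 0.276, so δu/u = 0.0896.
Q is then a monomial in u, s, d:
δQ/Q = √((δu/u)² + (1·δs/s)² + (-1·δd/d)²) = √(0.00802 + 0.000787 + 0.00398) = 0.113
Q = 81.0, so δQ = 0.113 × 81.0 = 9.16.

9.16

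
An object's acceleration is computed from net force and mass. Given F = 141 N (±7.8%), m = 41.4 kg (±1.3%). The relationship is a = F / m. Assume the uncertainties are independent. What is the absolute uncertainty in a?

Relative error in a monomial: (δa/a)² = Σ (nᵢ · δxᵢ/xᵢ)².
  (1·δF/F)² = (1×0.0780)² = 0.00608;  (-1·δm/m)² = (-1×0.0130)² = 0.000169
δa/a = √(0.00625) = 0.0791
a = 3.41 m/s^2, so δa = 0.0791 × 3.41 = 0.269 m/s^2.

0.269 m/s^2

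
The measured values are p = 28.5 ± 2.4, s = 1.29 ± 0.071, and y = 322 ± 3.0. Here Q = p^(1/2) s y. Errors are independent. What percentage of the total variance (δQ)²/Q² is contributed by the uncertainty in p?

36.3%

(δQ/Q)² = (½·δp/p)² + (1·δs/s)² + (1·δy/y)²
  p term: (0.5×0.0842)² = 0.00177
  s term: (1×0.0550)² = 0.00303
  y term: (1×0.00932)² = 8.68e-05
Total = 0.00489. Share from p = 0.00177/0.00489 = 0.363.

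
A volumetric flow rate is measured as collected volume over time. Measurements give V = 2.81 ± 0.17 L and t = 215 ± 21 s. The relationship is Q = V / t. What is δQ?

0.00150 L/s

Since Q is a product/quotient, work with relative uncertainties:
  (1·δV/V)² = (1×0.0605)² = 0.00366;  (-1·δt/t)² = (-1×0.0977)² = 0.00954
δQ/Q = √(0.0132) = 0.115
Q = 0.0131 L/s, so δQ = 0.115 × 0.0131 = 0.00150 L/s.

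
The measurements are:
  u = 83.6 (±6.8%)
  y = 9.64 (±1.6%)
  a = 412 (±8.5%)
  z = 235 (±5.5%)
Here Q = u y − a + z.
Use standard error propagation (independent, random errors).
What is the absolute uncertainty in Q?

67.5

Let p = u·y = 806. δp/p = √((1·δu/u)² + (1·δy/y)²) = √(0.00462 + 0.000256) = 0.0699, so δp = 56.3.
Q = p − a + z: δQ = √(δp² + δa² + δz²) = √(3170 + 1230 + 167) = 67.5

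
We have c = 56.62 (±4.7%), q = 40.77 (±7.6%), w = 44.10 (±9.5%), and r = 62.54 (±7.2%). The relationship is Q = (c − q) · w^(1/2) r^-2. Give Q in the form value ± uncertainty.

Let u = c − q = 15.85. δu = √(δc² + δq²) = √(7.08 + 9.60) = 4.08, so δu/u = 0.258.
Q is then a monomial in u, w, r:
δQ/Q = √((δu/u)² + (½·δw/w)² + (-2·δr/r)²) = √(0.0664 + 0.00226 + 0.0207) = 0.299
Q = 0.02691, so δQ = 0.299 × 0.02691 = 0.00805.

0.02691 ± 0.00805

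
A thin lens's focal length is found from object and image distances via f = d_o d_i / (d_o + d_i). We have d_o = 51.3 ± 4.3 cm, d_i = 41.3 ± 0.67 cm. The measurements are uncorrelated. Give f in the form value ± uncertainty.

22.9 ± 0.880 cm

∂f/∂d_o = (d_i/(d_o+d_i))² = 0.199;  ∂f/∂d_i = (d_o/(d_o+d_i))² = 0.307
δf = √((∂f/∂d_o · δd_o)² + (∂f/∂d_i · δd_i)²) = √(0.732 + 0.0423) = 0.880 cm
f = 22.9 cm.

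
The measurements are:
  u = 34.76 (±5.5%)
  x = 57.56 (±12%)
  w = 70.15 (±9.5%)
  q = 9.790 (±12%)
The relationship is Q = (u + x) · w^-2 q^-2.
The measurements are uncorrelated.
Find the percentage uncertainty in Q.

31.6%

Let h = u + x = 92.32. δh = √(δu² + δx²) = √(3.65 + 47.7) = 7.17, so δh/h = 0.0776.
Q is then a monomial in h, w, q:
δQ/Q = √((δh/h)² + (-2·δw/w)² + (-2·δq/q)²) = √(0.00603 + 0.0361 + 0.0576) = 0.316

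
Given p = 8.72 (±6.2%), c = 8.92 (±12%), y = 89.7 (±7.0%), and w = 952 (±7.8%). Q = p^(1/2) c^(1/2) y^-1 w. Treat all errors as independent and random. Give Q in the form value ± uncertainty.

Q is a product of powers, so relative uncertainties combine in quadrature:
  (½·δp/p)² = (0.5×0.0620)² = 0.000961;  (½·δc/c)² = (0.5×0.120)² = 0.00360;  (-1·δy/y)² = (-1×0.0700)² = 0.00490;  (1·δw/w)² = (1×0.0780)² = 0.00608
δQ/Q = √(0.0155) = 0.125
Q = 93.6, so δQ = 0.125 × 93.6 = 11.7.

93.6 ± 11.7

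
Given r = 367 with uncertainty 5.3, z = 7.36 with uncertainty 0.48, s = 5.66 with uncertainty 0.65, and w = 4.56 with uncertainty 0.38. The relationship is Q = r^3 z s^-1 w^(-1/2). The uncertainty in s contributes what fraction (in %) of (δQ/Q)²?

(δQ/Q)² = (3·δr/r)² + (1·δz/z)² + (-1·δs/s)² + (−½·δw/w)²
  r term: (3×0.0144)² = 0.00188
  z term: (1×0.0652)² = 0.00425
  s term: (-1×0.115)² = 0.0132
  w term: (-0.5×0.0833)² = 0.00174
Total = 0.0211. Share from s = 0.0132/0.0211 = 0.626.

62.6%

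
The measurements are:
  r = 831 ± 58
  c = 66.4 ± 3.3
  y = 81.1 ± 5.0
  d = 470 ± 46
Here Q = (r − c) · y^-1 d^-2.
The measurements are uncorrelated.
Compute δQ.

Let u = r − c = 765. δu = √(δr² + δc²) = √(3360 + 10.9) = 58.1, so δu/u = 0.0760.
Q is then a monomial in u, y, d:
δQ/Q = √((δu/u)² + (-1·δy/y)² + (-2·δd/d)²) = √(0.00577 + 0.00380 + 0.0383) = 0.219
Q = 4.27e-05, so δQ = 0.219 × 4.27e-05 = 9.34e-06.

9.34e-06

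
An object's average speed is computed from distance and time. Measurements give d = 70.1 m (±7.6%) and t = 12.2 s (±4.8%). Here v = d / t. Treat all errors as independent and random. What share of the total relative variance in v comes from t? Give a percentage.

(δv/v)² = (1·δd/d)² + (-1·δt/t)²
  d term: (1×0.0760)² = 0.00578
  t term: (-1×0.0480)² = 0.00230
Total = 0.00808. Share from t = 0.00230/0.00808 = 0.285.

28.5%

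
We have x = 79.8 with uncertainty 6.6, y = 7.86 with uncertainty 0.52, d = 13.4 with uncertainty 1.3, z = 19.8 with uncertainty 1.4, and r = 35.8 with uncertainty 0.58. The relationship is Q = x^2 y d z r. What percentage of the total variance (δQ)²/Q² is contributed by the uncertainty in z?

(δQ/Q)² = (2·δx/x)² + (1·δy/y)² + (1·δd/d)² + (1·δz/z)² + (1·δr/r)²
  x term: (2×0.0827)² = 0.0274
  y term: (1×0.0662)² = 0.00438
  d term: (1×0.0970)² = 0.00941
  z term: (1×0.0707)² = 0.00500
  r term: (1×0.0162)² = 0.000262
Total = 0.0464. Share from z = 0.00500/0.0464 = 0.108.

10.8%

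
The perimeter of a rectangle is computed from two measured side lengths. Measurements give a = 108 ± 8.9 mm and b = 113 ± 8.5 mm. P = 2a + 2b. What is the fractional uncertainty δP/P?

Each term contributes (cᵢ δxᵢ)² to (δP)²:
  (2·δa)² = 317;  (2·δb)² = 289
δP = √(606) = 24.6 mm
P = 442 mm, so δP/P = 24.6/442 = 0.0557.

0.0557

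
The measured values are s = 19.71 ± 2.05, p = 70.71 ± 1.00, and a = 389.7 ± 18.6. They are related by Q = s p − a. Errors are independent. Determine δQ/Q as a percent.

14.7%

Let w = s·p = 1394. δw/w = √((1·δs/s)² + (1·δp/p)²) = √(0.0108 + 0.000200) = 0.105, so δw = 146.
Q = w − a: δQ = √(δw² + δa²) = √(21400 + 346) = 147
Q = 1004, so δQ/Q = 147/1004 = 0.147.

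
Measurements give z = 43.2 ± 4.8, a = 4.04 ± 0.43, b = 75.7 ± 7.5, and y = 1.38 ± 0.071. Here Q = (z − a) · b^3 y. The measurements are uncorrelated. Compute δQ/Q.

Let u = z − a = 39.2. δu = √(δz² + δa²) = √(23.0 + 0.185) = 4.82, so δu/u = 0.123.
Q is then a monomial in u, b, y:
δQ/Q = √((δu/u)² + (3·δb/b)² + (1·δy/y)²) = √(0.0151 + 0.0883 + 0.00265) = 0.326

0.326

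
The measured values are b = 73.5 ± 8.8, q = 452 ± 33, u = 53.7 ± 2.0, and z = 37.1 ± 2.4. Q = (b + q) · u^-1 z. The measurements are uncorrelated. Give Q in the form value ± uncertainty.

363 ± 35.9

Let w = b + q = 526. δw = √(δb² + δq²) = √(77.4 + 1090) = 34.2, so δw/w = 0.0650.
Q is then a monomial in w, u, z:
δQ/Q = √((δw/w)² + (-1·δu/u)² + (1·δz/z)²) = √(0.00422 + 0.00139 + 0.00418) = 0.0990
Q = 363, so δQ = 0.0990 × 363 = 35.9.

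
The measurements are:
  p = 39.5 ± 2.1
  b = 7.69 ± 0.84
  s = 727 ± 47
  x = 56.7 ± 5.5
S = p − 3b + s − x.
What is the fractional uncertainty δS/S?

0.0691

For a sum/difference, combine absolute errors in quadrature:
  (δp)² = 4.41;  (3·δb)² = 6.35;  (δs)² = 2210;  (δx)² = 30.2
δS = √(2250) = 47.4
S = 687, so δS/S = 47.4/687 = 0.0691.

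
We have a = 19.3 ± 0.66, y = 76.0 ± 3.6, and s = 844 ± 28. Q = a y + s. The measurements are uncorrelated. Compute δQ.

90.2

Let p = a·y = 1470. δp/p = √((1·δa/a)² + (1·δy/y)²) = √(0.00117 + 0.00224) = 0.0584, so δp = 85.7.
Q = p + s: δQ = √(δp² + δs²) = √(7340 + 784) = 90.2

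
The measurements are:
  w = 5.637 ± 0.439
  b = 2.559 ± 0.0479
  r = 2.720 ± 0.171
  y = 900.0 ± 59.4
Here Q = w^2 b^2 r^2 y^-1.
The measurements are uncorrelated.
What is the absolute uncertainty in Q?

0.366

Relative error in a monomial: (δQ/Q)² = Σ (nᵢ · δxᵢ/xᵢ)².
  (2·δw/w)² = (2×0.0779)² = 0.0243;  (2·δb/b)² = (2×0.0187)² = 0.00140;  (2·δr/r)² = (2×0.0629)² = 0.0158;  (-1·δy/y)² = (-1×0.0660)² = 0.00436
δQ/Q = √(0.0458) = 0.214
Q = 1.711, so δQ = 0.214 × 1.711 = 0.366.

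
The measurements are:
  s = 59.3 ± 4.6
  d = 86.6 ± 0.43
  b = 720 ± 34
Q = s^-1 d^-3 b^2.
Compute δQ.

0.00166

For a monomial Q ∝ s^-1, d^-3, b^2, fractional errors add in quadrature:
  (-1·δs/s)² = (-1×0.0776)² = 0.00602;  (-3·δd/d)² = (-3×0.00497)² = 0.000222;  (2·δb/b)² = (2×0.0472)² = 0.00892
δQ/Q = √(0.0152) = 0.123
Q = 0.0135, so δQ = 0.123 × 0.0135 = 0.00166.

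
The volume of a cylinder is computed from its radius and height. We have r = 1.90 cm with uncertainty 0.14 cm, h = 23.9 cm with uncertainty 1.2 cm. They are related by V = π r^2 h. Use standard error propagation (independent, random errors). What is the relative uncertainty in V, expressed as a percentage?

For a monomial V ∝ r^2, h, fractional errors add in quadrature:
  (2·δr/r)² = (2×0.0737)² = 0.0217;  (1·δh/h)² = (1×0.0502)² = 0.00252
δV/V = √(0.0242) = 0.156

15.6%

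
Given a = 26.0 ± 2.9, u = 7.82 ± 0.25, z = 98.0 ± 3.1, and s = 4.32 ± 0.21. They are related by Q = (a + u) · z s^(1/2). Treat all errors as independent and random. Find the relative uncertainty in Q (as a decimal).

0.0949

Let w = a + u = 33.8. δw = √(δa² + δu²) = √(8.41 + 0.0625) = 2.91, so δw/w = 0.0861.
Q is then a monomial in w, z, s:
δQ/Q = √((δw/w)² + (1·δz/z)² + (½·δs/s)²) = √(0.00741 + 0.00100 + 0.000591) = 0.0949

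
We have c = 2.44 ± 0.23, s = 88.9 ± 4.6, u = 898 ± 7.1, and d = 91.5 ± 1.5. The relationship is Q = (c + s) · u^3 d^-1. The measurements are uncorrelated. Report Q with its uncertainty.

Let w = c + s = 91.3. δw = √(δc² + δs²) = √(0.0529 + 21.2) = 4.61, so δw/w = 0.0504.
Q is then a monomial in w, u, d:
δQ/Q = √((δw/w)² + (3·δu/u)² + (-1·δd/d)²) = √(0.00254 + 0.000563 + 0.000269) = 0.0581
Q = 7.23e+08, so δQ = 0.0581 × 7.23e+08 = 4.2e+07.

(7.23 ± 0.420) × 10^8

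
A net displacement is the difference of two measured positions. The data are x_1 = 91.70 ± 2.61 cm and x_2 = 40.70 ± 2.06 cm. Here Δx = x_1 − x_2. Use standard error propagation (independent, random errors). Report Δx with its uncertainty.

51.00 ± 3.33 cm

Each term contributes (cᵢ δxᵢ)² to (δΔx)²:
  (δx_1)² = 6.81;  (δx_2)² = 4.24
δΔx = √(11.1) = 3.33 cm
Δx = 51.00 cm.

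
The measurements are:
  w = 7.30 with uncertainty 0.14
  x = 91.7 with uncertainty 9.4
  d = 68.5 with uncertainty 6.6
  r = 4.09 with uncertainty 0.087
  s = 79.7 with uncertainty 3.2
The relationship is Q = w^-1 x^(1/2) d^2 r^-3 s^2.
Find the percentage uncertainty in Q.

22.5%

For a monomial Q ∝ w^-1, x^(1/2), d^2, r^-3, s^2, fractional errors add in quadrature:
  (-1·δw/w)² = (-1×0.0192)² = 0.000368;  (½·δx/x)² = (0.5×0.103)² = 0.00263;  (2·δd/d)² = (2×0.0964)² = 0.0371;  (-3·δr/r)² = (-3×0.0213)² = 0.00407;  (2·δs/s)² = (2×0.0402)² = 0.00645
δQ/Q = √(0.0506) = 0.225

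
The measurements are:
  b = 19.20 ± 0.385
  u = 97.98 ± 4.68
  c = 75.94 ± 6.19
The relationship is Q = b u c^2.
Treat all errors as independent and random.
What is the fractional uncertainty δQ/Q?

Since Q is a product/quotient, work with relative uncertainties:
  (1·δb/b)² = (1×0.0201)² = 0.000402;  (1·δu/u)² = (1×0.0478)² = 0.00228;  (2·δc/c)² = (2×0.0815)² = 0.0266
δQ/Q = √(0.0293) = 0.171

0.171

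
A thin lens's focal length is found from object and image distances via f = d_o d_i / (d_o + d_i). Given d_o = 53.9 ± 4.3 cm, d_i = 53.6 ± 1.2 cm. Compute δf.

∂f/∂d_o = (d_i/(d_o+d_i))² = 0.249;  ∂f/∂d_i = (d_o/(d_o+d_i))² = 0.251
δf = √((∂f/∂d_o · δd_o)² + (∂f/∂d_i · δd_i)²) = √(1.14 + 0.0910) = 1.11 cm

1.11 cm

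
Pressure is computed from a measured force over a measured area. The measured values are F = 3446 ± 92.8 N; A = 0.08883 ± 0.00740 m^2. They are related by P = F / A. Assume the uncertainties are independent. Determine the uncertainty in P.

Products/powers → add relative errors in quadrature, weighted by exponent:
  (1·δF/F)² = (1×0.0269)² = 0.000725;  (-1·δA/A)² = (-1×0.0833)² = 0.00694
δP/P = √(0.00766) = 0.0875
P = 38790 Pa, so δP = 0.0875 × 38790 = 3400 Pa.

3400 Pa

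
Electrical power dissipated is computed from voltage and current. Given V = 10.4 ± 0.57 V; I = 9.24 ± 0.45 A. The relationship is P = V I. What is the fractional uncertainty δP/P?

For a monomial P ∝ V, I, fractional errors add in quadrature:
  (1·δV/V)² = (1×0.0548)² = 0.00300;  (1·δI/I)² = (1×0.0487)² = 0.00237
δP/P = √(0.00538) = 0.0733

0.0733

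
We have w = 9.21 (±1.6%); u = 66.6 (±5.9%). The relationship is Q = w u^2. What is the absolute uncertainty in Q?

4860

Since Q is a product/quotient, work with relative uncertainties:
  (1·δw/w)² = (1×0.0160)² = 0.000256;  (2·δu/u)² = (2×0.0590)² = 0.0139
δQ/Q = √(0.0142) = 0.119
Q = 40900, so δQ = 0.119 × 40900 = 4860.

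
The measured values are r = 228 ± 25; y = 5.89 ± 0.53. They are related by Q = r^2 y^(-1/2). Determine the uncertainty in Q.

4800

Q is a product of powers, so relative uncertainties combine in quadrature:
  (2·δr/r)² = (2×0.110)² = 0.0481;  (−½·δy/y)² = (-0.5×0.0900)² = 0.00202
δQ/Q = √(0.0501) = 0.224
Q = 21400, so δQ = 0.224 × 21400 = 4800.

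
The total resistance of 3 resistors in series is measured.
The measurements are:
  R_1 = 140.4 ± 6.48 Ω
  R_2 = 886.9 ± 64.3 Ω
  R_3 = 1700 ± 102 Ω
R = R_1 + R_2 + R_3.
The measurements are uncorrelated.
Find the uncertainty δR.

R is a linear combination, so absolute uncertainties add in quadrature:
  (δR_1)² = 42.0;  (δR_2)² = 4130;  (δR_3)² = 10400
δR = √(14600) = 121 Ω

121 Ω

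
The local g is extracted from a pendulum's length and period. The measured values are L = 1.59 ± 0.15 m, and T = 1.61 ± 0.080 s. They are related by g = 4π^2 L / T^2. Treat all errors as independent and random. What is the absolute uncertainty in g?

Relative error in a monomial: (δg/g)² = Σ (nᵢ · δxᵢ/xᵢ)².
  (1·δL/L)² = (1×0.0943)² = 0.00890;  (-2·δT/T)² = (-2×0.0497)² = 0.00988
δg/g = √(0.0188) = 0.137
g = 24.2 m/s^2, so δg = 0.137 × 24.2 = 3.32 m/s^2.

3.32 m/s^2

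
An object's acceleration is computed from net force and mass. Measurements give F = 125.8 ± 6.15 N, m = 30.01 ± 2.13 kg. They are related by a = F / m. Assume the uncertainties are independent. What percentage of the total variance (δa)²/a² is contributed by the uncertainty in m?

(δa/a)² = (1·δF/F)² + (-1·δm/m)²
  F term: (1×0.0489)² = 0.00239
  m term: (-1×0.0710)² = 0.00504
Total = 0.00743. Share from m = 0.00504/0.00743 = 0.678.

67.8%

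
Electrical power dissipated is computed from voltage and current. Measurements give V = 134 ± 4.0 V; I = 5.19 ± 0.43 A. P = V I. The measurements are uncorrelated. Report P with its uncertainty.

Since P is a product/quotient, work with relative uncertainties:
  (1·δV/V)² = (1×0.0299)² = 0.000891;  (1·δI/I)² = (1×0.0829)² = 0.00686
δP/P = √(0.00776) = 0.0881
P = 695 W, so δP = 0.0881 × 695 = 61.2 W.

695 ± 61.2 W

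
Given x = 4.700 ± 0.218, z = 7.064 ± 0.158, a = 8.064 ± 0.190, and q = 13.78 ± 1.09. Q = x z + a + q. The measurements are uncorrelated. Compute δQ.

Let p = x·z = 33.20. δp/p = √((1·δx/x)² + (1·δz/z)²) = √(0.00215 + 0.000500) = 0.0515, so δp = 1.71.
Q = p + a + q: δQ = √(δp² + δa² + δq²) = √(2.92 + 0.0361 + 1.19) = 2.04

2.04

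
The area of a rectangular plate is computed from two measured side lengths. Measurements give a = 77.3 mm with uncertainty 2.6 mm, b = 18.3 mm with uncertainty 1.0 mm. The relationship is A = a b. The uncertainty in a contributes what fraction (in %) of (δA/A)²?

(δA/A)² = (1·δa/a)² + (1·δb/b)²
  a term: (1×0.0336)² = 0.00113
  b term: (1×0.0546)² = 0.00299
Total = 0.00412. Share from a = 0.00113/0.00412 = 0.275.

27.5%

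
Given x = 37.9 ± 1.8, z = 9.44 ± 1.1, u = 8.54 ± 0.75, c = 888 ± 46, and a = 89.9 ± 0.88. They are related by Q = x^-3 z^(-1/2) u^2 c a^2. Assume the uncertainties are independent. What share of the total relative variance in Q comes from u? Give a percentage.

53.5%

(δQ/Q)² = (-3·δx/x)² + (−½·δz/z)² + (2·δu/u)² + (1·δc/c)² + (2·δa/a)²
  x term: (-3×0.0475)² = 0.0203
  z term: (-0.5×0.117)² = 0.00339
  u term: (2×0.0878)² = 0.0309
  c term: (1×0.0518)² = 0.00268
  a term: (2×0.00979)² = 0.000383
Total = 0.0576. Share from u = 0.0309/0.0576 = 0.535.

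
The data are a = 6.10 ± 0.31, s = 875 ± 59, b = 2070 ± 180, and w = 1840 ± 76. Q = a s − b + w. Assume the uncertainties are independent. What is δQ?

Let p = a·s = 5340. δp/p = √((1·δa/a)² + (1·δs/s)²) = √(0.00258 + 0.00455) = 0.0844, so δp = 451.
Q = p − b + w: δQ = √(δp² + δb² + δw²) = √(2.03e+05 + 32400 + 5780) = 491

491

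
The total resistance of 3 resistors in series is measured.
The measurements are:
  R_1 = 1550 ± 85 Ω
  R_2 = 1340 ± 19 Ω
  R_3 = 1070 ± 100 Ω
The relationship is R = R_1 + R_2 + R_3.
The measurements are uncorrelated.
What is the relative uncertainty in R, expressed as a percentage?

3.35%

Each term contributes (cᵢ δxᵢ)² to (δR)²:
  (δR_1)² = 7220;  (δR_2)² = 361;  (δR_3)² = 10000
δR = √(17600) = 133 Ω
R = 3960 Ω, so δR/R = 133/3960 = 0.0335.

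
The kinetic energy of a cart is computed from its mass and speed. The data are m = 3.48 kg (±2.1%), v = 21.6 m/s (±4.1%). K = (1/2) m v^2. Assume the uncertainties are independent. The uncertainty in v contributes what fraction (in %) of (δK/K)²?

(δK/K)² = (1·δm/m)² + (2·δv/v)²
  m term: (1×0.0210)² = 0.000441
  v term: (2×0.0410)² = 0.00672
Total = 0.00716. Share from v = 0.00672/0.00716 = 0.938.

93.8%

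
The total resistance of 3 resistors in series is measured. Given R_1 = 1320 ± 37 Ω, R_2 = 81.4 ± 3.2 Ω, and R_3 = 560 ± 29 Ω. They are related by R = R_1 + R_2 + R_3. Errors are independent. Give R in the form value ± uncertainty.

1960 ± 47.1 Ω

R is a linear combination, so absolute uncertainties add in quadrature:
  (δR_1)² = 1370;  (δR_2)² = 10.2;  (δR_3)² = 841
δR = √(2220) = 47.1 Ω
R = 1960 Ω.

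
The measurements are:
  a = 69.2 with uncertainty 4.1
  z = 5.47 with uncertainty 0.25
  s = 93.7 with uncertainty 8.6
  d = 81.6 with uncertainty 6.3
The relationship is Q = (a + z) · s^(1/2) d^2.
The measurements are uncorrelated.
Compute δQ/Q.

0.170

Let u = a + z = 74.7. δu = √(δa² + δz²) = √(16.8 + 0.0625) = 4.11, so δu/u = 0.0550.
Q is then a monomial in u, s, d:
δQ/Q = √((δu/u)² + (½·δs/s)² + (2·δd/d)²) = √(0.00303 + 0.00211 + 0.0238) = 0.170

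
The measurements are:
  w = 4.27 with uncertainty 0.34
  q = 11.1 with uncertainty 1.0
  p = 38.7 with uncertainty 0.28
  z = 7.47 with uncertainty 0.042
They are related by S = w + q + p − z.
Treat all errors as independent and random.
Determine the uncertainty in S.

1.09

Each term contributes (cᵢ δxᵢ)² to (δS)²:
  (δw)² = 0.116;  (δq)² = 1.00;  (δp)² = 0.0784;  (δz)² = 0.00176
δS = √(1.20) = 1.09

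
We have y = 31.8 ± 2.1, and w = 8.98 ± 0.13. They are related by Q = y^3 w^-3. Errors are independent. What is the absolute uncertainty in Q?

9.01

Q is a product of powers, so relative uncertainties combine in quadrature:
  (3·δy/y)² = (3×0.0660)² = 0.0392;  (-3·δw/w)² = (-3×0.0145)² = 0.00189
δQ/Q = √(0.0411) = 0.203
Q = 44.4, so δQ = 0.203 × 44.4 = 9.01.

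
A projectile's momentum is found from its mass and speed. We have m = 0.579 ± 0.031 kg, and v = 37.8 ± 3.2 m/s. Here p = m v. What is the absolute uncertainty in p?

For a monomial p ∝ m, v, fractional errors add in quadrature:
  (1·δm/m)² = (1×0.0535)² = 0.00287;  (1·δv/v)² = (1×0.0847)² = 0.00717
δp/p = √(0.0100) = 0.100
p = 21.9 kg·m/s, so δp = 0.100 × 21.9 = 2.19 kg·m/s.

2.19 kg·m/s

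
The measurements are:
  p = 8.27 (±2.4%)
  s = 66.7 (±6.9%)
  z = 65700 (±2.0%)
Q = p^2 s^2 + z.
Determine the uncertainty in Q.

44500

Let w = p^2·s^2 = 3.04e+05. δw/w = √((2·δp/p)² + (2·δs/s)²) = √(0.00230 + 0.0190) = 0.146, so δw = 44500.
Q = w + z: δQ = √(δw² + δz²) = √(1.98e+09 + 1.73e+06) = 44500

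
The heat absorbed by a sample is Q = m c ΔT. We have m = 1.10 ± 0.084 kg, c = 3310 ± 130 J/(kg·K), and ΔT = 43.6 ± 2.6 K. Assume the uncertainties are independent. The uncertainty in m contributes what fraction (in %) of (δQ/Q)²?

(δQ/Q)² = (1·δm/m)² + (1·δc/c)² + (1·δΔT/ΔT)²
  m term: (1×0.0764)² = 0.00583
  c term: (1×0.0393)² = 0.00154
  ΔT term: (1×0.0596)² = 0.00356
Total = 0.0109. Share from m = 0.00583/0.0109 = 0.534.

53.4%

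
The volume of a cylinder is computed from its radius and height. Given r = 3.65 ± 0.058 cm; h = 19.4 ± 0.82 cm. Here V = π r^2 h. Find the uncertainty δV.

42.9 cm^3

Products/powers → add relative errors in quadrature, weighted by exponent:
  (2·δr/r)² = (2×0.0159)² = 0.00101;  (1·δh/h)² = (1×0.0423)² = 0.00179
δV/V = √(0.00280) = 0.0529
V = 812 cm^3, so δV = 0.0529 × 812 = 42.9 cm^3.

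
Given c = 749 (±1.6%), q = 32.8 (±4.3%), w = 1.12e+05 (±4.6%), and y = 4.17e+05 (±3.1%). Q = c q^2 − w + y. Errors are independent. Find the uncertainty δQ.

71800

Let p = c·q^2 = 8.06e+05. δp/p = √((1·δc/c)² + (2·δq/q)²) = √(0.000256 + 0.00740) = 0.0875, so δp = 70500.
Q = p − w + y: δQ = √(δp² + δw² + δy²) = √(4.97e+09 + 2.65e+07 + 1.67e+08) = 71800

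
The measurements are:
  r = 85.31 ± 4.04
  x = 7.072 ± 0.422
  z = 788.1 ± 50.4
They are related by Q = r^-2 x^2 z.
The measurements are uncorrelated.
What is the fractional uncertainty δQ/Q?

0.165

Products/powers → add relative errors in quadrature, weighted by exponent:
  (-2·δr/r)² = (-2×0.0474)² = 0.00897;  (2·δx/x)² = (2×0.0597)² = 0.0142;  (1·δz/z)² = (1×0.0640)² = 0.00409
δQ/Q = √(0.0273) = 0.165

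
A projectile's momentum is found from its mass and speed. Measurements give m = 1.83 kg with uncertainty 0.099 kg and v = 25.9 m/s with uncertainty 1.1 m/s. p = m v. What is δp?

3.26 kg·m/s

Since p is a product/quotient, work with relative uncertainties:
  (1·δm/m)² = (1×0.0541)² = 0.00293;  (1·δv/v)² = (1×0.0425)² = 0.00180
δp/p = √(0.00473) = 0.0688
p = 47.4 kg·m/s, so δp = 0.0688 × 47.4 = 3.26 kg·m/s.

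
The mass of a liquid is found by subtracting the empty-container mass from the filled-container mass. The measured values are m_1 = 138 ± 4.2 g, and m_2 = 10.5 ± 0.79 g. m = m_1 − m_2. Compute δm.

4.27 g

Absolute uncertainties add in quadrature for a linear combination:
  (δm_1)² = 17.6;  (δm_2)² = 0.624
δm = √(18.3) = 4.27 g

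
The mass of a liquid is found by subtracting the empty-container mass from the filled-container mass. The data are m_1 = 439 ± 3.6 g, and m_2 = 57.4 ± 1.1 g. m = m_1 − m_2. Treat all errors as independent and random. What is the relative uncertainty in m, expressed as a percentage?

0.986%

m is a linear combination, so absolute uncertainties add in quadrature:
  (δm_1)² = 13.0;  (δm_2)² = 1.21
δm = √(14.2) = 3.76 g
m = 382 g, so δm/m = 3.76/382 = 0.00986.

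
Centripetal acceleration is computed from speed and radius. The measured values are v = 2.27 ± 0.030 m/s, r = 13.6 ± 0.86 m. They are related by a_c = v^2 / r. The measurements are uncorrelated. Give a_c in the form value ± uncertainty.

For a monomial a_c ∝ v^2, r^-1, fractional errors add in quadrature:
  (2·δv/v)² = (2×0.0132)² = 0.000699;  (-1·δr/r)² = (-1×0.0632)² = 0.00400
δa_c/a_c = √(0.00470) = 0.0685
a_c = 0.379 m/s^2, so δa_c = 0.0685 × 0.379 = 0.0260 m/s^2.

0.379 ± 0.0260 m/s^2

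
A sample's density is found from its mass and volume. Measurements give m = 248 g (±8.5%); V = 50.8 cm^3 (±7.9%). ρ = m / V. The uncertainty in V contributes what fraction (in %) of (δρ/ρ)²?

(δρ/ρ)² = (1·δm/m)² + (-1·δV/V)²
  m term: (1×0.0850)² = 0.00723
  V term: (-1×0.0790)² = 0.00624
Total = 0.0135. Share from V = 0.00624/0.0135 = 0.463.

46.3%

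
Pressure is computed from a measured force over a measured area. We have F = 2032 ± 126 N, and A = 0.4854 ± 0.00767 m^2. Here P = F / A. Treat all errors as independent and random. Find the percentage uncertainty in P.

6.40%

P is a product of powers, so relative uncertainties combine in quadrature:
  (1·δF/F)² = (1×0.0620)² = 0.00384;  (-1·δA/A)² = (-1×0.0158)² = 0.000250
δP/P = √(0.00409) = 0.0640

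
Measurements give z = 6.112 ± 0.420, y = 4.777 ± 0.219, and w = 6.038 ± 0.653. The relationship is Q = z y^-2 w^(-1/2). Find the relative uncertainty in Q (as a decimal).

0.127

Products/powers → add relative errors in quadrature, weighted by exponent:
  (1·δz/z)² = (1×0.0687)² = 0.00472;  (-2·δy/y)² = (-2×0.0458)² = 0.00841;  (−½·δw/w)² = (-0.5×0.108)² = 0.00292
δQ/Q = √(0.0161) = 0.127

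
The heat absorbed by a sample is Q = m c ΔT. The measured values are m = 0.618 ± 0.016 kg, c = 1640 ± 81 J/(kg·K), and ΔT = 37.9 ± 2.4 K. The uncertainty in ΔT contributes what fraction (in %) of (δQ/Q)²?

56.3%

(δQ/Q)² = (1·δm/m)² + (1·δc/c)² + (1·δΔT/ΔT)²
  m term: (1×0.0259)² = 0.000670
  c term: (1×0.0494)² = 0.00244
  ΔT term: (1×0.0633)² = 0.00401
Total = 0.00712. Share from ΔT = 0.00401/0.00712 = 0.563.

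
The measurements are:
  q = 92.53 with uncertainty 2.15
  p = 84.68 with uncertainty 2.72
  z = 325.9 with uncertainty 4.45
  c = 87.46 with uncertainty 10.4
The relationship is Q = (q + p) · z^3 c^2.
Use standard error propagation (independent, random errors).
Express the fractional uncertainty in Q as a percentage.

24.2%

Let u = q + p = 177.2. δu = √(δq² + δp²) = √(4.62 + 7.40) = 3.47, so δu/u = 0.0196.
Q is then a monomial in u, z, c:
δQ/Q = √((δu/u)² + (3·δz/z)² + (2·δc/c)²) = √(0.000383 + 0.00168 + 0.0566) = 0.242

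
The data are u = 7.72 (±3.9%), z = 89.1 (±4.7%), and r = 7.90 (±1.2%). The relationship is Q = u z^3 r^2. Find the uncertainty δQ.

5.05e+07

Since Q is a product/quotient, work with relative uncertainties:
  (1·δu/u)² = (1×0.0390)² = 0.00152;  (3·δz/z)² = (3×0.0470)² = 0.0199;  (2·δr/r)² = (2×0.0120)² = 0.000576
δQ/Q = √(0.0220) = 0.148
Q = 3.41e+08, so δQ = 0.148 × 3.41e+08 = 5.05e+07.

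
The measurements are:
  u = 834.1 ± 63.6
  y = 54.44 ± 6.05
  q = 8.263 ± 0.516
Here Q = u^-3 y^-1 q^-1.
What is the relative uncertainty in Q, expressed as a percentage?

For a monomial Q ∝ u^-3, y^-1, q^-1, fractional errors add in quadrature:
  (-3·δu/u)² = (-3×0.0762)² = 0.0523;  (-1·δy/y)² = (-1×0.111)² = 0.0124;  (-1·δq/q)² = (-1×0.0624)² = 0.00390
δQ/Q = √(0.0686) = 0.262

26.2%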